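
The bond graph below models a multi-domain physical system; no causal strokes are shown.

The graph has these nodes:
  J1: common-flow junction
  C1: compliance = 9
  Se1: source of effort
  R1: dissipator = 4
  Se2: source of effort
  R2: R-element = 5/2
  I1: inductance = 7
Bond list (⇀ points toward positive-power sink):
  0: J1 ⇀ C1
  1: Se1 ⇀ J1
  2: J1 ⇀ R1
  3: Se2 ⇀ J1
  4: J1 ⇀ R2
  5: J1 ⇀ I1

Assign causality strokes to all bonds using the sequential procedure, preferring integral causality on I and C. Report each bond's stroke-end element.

b1 |J1  (Se1 fixes effort; stroke away)
b3 |J1  (Se2: effort source, stroke at far end)
b0 |J1  (C1: C, integral causality)
b5 |I1  (I1: I, integral causality)
b2 |J1  (common-f at J1 fixed by 5)
b4 |J1  (J1: bond 5 brought flow, rest push out)

bond 0 stroke at J1
bond 1 stroke at J1
bond 2 stroke at J1
bond 3 stroke at J1
bond 4 stroke at J1
bond 5 stroke at I1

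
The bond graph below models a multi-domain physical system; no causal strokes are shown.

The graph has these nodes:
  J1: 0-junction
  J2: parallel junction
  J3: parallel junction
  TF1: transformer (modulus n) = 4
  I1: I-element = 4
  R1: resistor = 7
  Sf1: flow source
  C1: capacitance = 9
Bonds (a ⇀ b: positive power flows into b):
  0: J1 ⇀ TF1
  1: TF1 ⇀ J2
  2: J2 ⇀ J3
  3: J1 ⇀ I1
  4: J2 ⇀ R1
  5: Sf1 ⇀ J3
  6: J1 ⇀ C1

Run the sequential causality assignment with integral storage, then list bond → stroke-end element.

b0 →TF1
b1 →J2
b2 →J3
b3 →I1
b4 →R1
b5 →Sf1
b6 →J1

b5 |Sf1  (source Sf1 imposes f)
b2 |J3  (J3: last free bond brings effort in)
b3 |I1  (I1 integral (f out))
b6 |J1  (C1 outputs effort q/C1)
b0 |TF1  (common-e at J1 fixed by 6)
b1 |J2  (TF1 one-in-one-out from 0)
b4 |R1  (J2: bond 1 brought effort, rest push out)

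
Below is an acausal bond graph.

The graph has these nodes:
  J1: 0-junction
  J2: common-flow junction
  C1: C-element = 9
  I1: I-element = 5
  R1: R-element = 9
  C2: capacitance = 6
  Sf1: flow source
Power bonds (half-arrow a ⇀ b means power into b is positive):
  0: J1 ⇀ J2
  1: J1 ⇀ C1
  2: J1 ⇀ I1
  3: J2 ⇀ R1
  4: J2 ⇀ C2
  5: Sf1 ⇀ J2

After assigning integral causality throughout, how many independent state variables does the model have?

3  (C1, C2, I1 all integral)

b5 →Sf1  (source Sf1 imposes f)
b0 →J2  (J2: bond 5 brought flow, rest push out)
b3 →J2  (J2: bond 5 brought flow, rest push out)
b4 →J2  (1-jn J2 has f-setter on 5)
b1 →J1  (C1 outputs effort q/C1)
b2 →I1  (J1: bond 1 brought effort, rest push out)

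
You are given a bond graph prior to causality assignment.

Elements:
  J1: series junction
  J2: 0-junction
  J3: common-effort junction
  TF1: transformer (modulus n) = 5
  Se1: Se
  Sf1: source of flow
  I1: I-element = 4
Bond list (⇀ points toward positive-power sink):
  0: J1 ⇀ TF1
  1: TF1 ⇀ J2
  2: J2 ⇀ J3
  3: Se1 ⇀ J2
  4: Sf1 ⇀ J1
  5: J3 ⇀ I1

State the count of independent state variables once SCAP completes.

1  (I1 all integral)

β3 stroke→J2  (source Se1 imposes e)
β4 stroke→Sf1  (Sf1: flow source, stroke at near end)
β0 stroke→J1  (J1: bond 4 brought flow, rest push out)
β1 stroke→TF1  (common-e at J2 fixed by 3)
β2 stroke→J3  (J2: bond 3 brought effort, rest push out)
β5 stroke→I1  (J3: bond 2 brought effort, rest push out)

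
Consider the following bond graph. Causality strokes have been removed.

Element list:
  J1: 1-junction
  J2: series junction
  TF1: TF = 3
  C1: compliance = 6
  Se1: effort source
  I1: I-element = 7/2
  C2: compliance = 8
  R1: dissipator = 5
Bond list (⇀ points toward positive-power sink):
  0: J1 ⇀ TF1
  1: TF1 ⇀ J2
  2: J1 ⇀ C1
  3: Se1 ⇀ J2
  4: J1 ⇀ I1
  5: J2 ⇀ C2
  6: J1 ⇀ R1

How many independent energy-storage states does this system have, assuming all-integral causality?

b3 |J2  (Se1 fixes effort; stroke away)
b2 |J1  (C1: C, integral causality)
b4 |I1  (I1 outputs flow p/I1)
b0 |J1  (J1: bond 4 brought flow, rest push out)
b6 |J1  (common-f at J1 fixed by 4)
b1 |TF1  (TF1 one-in-one-out from 0)
b5 |J2  (common-f at J2 fixed by 1)

3  (C1, C2, I1 all integral)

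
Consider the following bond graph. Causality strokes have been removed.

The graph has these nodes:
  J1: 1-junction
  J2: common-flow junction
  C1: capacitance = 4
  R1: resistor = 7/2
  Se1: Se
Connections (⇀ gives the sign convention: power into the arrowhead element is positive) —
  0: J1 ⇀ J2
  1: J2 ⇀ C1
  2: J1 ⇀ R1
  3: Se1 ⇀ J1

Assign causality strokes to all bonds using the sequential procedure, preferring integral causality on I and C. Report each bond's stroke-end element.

β0 stroke at J1
β1 stroke at J2
β2 stroke at R1
β3 stroke at J1

bond 3 stroke→J1  (source Se1 imposes e)
bond 1 stroke→J2  (C1 outputs effort q/C1)
bond 0 stroke→J1  (J2: last free bond brings flow in)
bond 2 stroke→R1  (J1: last free bond brings flow in)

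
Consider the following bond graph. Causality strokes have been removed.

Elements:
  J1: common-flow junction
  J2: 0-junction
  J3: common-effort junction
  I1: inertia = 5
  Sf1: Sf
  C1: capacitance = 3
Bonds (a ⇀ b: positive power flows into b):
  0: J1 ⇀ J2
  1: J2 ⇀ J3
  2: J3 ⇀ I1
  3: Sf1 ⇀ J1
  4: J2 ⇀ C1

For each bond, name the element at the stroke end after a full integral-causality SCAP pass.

β0 stroke at J1
β1 stroke at J3
β2 stroke at I1
β3 stroke at Sf1
β4 stroke at J2

bond 3 |Sf1  (Sf1 fixes flow; stroke at Sf1)
bond 0 |J1  (common-f at J1 fixed by 3)
bond 2 |I1  (prefer integral on I1)
bond 1 |J3  (closing 0-jn rule on J3)
bond 4 |J2  (only one effort-in slot at J2)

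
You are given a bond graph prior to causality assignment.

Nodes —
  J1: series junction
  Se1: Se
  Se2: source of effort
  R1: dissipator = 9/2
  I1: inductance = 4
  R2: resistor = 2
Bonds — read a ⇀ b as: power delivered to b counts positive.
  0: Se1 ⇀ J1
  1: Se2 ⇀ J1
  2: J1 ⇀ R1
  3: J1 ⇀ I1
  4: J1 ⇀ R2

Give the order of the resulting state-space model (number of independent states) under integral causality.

#0 →J1  (Se1 (Se) sets effort on bond)
#1 →J1  (Se2 (Se) sets effort on bond)
#3 →I1  (I1: I, integral causality)
#2 →J1  (1-jn J1 has f-setter on 3)
#4 →J1  (common-f at J1 fixed by 3)

1  (I1 all integral)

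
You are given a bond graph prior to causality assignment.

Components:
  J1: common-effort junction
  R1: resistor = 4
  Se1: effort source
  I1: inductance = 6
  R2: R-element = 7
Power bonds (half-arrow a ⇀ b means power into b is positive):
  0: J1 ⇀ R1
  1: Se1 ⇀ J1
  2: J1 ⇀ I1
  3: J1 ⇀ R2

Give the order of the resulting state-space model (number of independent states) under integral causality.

1  (I1 all integral)

b1 stroke→J1  (Se1 (Se) sets effort on bond)
b0 stroke→R1  (0-jn J1 has e-setter on 1)
b2 stroke→I1  (J1 effort already set via bond 1)
b3 stroke→R2  (common-e at J1 fixed by 1)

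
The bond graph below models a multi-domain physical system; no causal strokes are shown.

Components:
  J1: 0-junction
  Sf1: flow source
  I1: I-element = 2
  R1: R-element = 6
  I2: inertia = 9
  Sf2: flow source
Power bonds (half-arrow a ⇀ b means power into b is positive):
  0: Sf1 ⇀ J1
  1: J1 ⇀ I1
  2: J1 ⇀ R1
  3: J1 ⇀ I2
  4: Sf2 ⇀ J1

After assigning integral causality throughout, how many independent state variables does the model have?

2  (I1, I2 all integral)

β0 →Sf1  (Sf1 fixes flow; stroke at Sf1)
β4 →Sf2  (Sf2: flow source, stroke at near end)
β1 →I1  (I1 integral (f out))
β3 →I2  (I2 outputs flow p/I2)
β2 →J1  (closing 0-jn rule on J1)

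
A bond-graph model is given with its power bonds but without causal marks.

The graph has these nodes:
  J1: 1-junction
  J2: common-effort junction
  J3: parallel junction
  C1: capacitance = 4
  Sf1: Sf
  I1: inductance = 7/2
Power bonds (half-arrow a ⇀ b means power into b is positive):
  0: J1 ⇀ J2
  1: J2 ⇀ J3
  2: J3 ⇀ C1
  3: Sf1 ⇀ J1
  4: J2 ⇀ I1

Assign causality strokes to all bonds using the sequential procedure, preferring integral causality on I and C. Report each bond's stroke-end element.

β0 stroke→J1
β1 stroke→J2
β2 stroke→J3
β3 stroke→Sf1
β4 stroke→I1

b3 →Sf1  (Sf1 (Sf) sets flow on bond)
b0 →J1  (common-f at J1 fixed by 3)
b2 →J3  (C1: C, integral causality)
b1 →J2  (J3: bond 2 brought effort, rest push out)
b4 →I1  (J2: bond 1 brought effort, rest push out)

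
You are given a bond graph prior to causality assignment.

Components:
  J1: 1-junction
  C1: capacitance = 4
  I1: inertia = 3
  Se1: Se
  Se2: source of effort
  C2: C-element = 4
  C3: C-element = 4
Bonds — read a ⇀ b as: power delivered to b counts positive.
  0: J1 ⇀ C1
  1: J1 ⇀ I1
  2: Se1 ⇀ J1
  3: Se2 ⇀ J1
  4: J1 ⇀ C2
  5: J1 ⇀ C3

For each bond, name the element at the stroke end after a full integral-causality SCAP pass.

b2 stroke at J1  (Se1 (Se) sets effort on bond)
b3 stroke at J1  (Se2 fixes effort; stroke away)
b0 stroke at J1  (prefer integral on C1)
b1 stroke at I1  (I1 integral (f out))
b4 stroke at J1  (J1 flow already set via bond 1)
b5 stroke at J1  (J1 flow already set via bond 1)

#0 |J1
#1 |I1
#2 |J1
#3 |J1
#4 |J1
#5 |J1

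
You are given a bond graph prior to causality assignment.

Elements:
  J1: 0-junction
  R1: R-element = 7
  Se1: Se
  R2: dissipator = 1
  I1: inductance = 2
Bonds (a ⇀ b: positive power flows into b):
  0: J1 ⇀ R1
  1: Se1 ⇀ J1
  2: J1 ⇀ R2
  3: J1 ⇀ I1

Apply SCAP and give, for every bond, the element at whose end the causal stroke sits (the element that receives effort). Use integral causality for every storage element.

bond 1 |J1  (Se1 fixes effort; stroke away)
bond 0 |R1  (J1 effort already set via bond 1)
bond 2 |R2  (0-jn J1 has e-setter on 1)
bond 3 |I1  (J1: bond 1 brought effort, rest push out)

β0 stroke→R1
β1 stroke→J1
β2 stroke→R2
β3 stroke→I1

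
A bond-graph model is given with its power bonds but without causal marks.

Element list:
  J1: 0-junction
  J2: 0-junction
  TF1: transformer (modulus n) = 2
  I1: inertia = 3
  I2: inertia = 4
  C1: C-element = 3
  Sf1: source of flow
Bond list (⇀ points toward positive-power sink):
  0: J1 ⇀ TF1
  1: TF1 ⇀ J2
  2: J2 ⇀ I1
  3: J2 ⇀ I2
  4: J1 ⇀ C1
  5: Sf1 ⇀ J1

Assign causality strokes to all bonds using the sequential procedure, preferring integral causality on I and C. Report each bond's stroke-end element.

bond 0 stroke at TF1
bond 1 stroke at J2
bond 2 stroke at I1
bond 3 stroke at I2
bond 4 stroke at J1
bond 5 stroke at Sf1

bond 5 stroke→Sf1  (source Sf1 imposes f)
bond 2 stroke→I1  (prefer integral on I1)
bond 3 stroke→I2  (I2 outputs flow p/I2)
bond 1 stroke→J2  (closing 0-jn rule on J2)
bond 0 stroke→TF1  (TF1 one-in-one-out from 1)
bond 4 stroke→J1  (J1 needs exactly one e-in)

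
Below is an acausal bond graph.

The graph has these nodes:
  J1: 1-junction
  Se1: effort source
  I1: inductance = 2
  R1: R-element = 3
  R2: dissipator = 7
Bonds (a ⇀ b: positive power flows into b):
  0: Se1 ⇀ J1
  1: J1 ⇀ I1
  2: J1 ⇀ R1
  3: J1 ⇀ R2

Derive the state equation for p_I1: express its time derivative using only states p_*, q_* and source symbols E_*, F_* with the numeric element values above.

β0 →J1  (Se1 fixes effort; stroke away)
β1 →I1  (I1 integral (f out))
β2 →J1  (common-f at J1 fixed by 1)
β3 →J1  (J1 flow already set via bond 1)

dp_I1/dt = E_Se1 - 5*p_I1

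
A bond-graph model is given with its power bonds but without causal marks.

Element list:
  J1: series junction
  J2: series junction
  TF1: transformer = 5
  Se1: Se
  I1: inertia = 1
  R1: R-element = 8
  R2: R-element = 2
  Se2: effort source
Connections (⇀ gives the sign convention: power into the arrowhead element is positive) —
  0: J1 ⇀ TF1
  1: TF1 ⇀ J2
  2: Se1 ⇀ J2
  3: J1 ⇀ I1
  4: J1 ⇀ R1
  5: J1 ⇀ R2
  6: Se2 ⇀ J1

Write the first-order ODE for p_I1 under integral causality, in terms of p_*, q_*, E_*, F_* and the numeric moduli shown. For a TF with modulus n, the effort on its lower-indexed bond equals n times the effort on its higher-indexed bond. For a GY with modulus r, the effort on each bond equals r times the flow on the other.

dp_I1/dt = 5*E_Se1 + E_Se2 - 10*p_I1

#2 stroke at J2  (Se1: effort source, stroke at far end)
#6 stroke at J1  (source Se2 imposes e)
#1 stroke at TF1  (J2 needs exactly one f-in)
#0 stroke at J1  (through TF1, causality passes straight; one stroke at TF1)
#3 stroke at I1  (I1 outputs flow p/I1)
#4 stroke at J1  (J1: bond 3 brought flow, rest push out)
#5 stroke at J1  (common-f at J1 fixed by 3)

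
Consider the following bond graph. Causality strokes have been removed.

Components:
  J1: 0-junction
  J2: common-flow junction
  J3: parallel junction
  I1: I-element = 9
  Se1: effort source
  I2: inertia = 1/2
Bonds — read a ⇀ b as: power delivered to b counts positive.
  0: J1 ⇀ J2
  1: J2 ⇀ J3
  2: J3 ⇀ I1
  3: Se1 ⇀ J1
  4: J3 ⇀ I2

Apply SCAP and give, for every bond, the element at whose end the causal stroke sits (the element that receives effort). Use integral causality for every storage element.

β3 stroke→J1  (Se1 fixes effort; stroke away)
β0 stroke→J2  (0-jn J1 has e-setter on 3)
β1 stroke→J3  (closing 1-jn rule on J2)
β2 stroke→I1  (J3 effort already set via bond 1)
β4 stroke→I2  (J3 effort already set via bond 1)

#0 →J2
#1 →J3
#2 →I1
#3 →J1
#4 →I2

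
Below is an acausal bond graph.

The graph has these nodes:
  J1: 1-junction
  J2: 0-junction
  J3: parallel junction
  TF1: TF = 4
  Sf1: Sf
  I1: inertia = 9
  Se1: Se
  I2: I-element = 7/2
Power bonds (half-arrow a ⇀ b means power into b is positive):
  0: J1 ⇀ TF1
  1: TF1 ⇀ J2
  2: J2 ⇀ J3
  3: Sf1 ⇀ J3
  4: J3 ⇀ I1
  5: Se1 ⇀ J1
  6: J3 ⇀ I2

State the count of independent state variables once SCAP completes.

b3 stroke at Sf1  (source Sf1 imposes f)
b5 stroke at J1  (Se1 fixes effort; stroke away)
b0 stroke at TF1  (J1 needs exactly one f-in)
b1 stroke at J2  (TF1 one-in-one-out from 0)
b2 stroke at J3  (J2: bond 1 brought effort, rest push out)
b4 stroke at I1  (0-jn J3 has e-setter on 2)
b6 stroke at I2  (J3: bond 2 brought effort, rest push out)

2  (I1, I2 all integral)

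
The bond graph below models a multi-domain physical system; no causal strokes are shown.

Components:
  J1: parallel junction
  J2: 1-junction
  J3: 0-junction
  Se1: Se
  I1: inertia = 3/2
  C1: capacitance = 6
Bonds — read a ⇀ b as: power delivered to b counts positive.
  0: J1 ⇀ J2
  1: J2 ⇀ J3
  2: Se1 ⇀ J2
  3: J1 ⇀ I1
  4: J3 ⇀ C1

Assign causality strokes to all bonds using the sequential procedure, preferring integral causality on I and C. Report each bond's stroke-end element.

β2 →J2  (Se1 (Se) sets effort on bond)
β3 →I1  (I1 outputs flow p/I1)
β0 →J1  (J1 needs exactly one e-in)
β1 →J2  (J2: bond 0 brought flow, rest push out)
β4 →J3  (J3: last free bond brings effort in)

bond 0 stroke→J1
bond 1 stroke→J2
bond 2 stroke→J2
bond 3 stroke→I1
bond 4 stroke→J3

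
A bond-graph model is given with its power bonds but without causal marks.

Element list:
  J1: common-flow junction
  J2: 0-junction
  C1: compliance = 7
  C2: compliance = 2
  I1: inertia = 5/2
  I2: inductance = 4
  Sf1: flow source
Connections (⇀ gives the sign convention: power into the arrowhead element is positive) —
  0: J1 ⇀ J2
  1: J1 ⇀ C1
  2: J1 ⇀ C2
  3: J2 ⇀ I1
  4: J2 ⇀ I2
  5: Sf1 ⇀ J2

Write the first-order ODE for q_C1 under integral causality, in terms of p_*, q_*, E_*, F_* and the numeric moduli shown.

β5 →Sf1  (Sf1: flow source, stroke at near end)
β1 →J1  (C1 integral (e out))
β2 →J1  (prefer integral on C2)
β0 →J2  (J1 needs exactly one f-in)
β3 →I1  (J2 effort already set via bond 0)
β4 →I2  (common-e at J2 fixed by 0)

dq_C1/dt = -F_Sf1 + 2*p_I1/5 + p_I2/4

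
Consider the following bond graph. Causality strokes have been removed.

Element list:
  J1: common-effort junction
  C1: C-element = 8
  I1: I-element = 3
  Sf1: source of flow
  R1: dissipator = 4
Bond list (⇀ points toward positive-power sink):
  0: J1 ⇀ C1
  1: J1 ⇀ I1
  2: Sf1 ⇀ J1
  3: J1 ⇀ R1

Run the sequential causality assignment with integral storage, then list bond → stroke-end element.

bond 2 →Sf1  (Sf1: flow source, stroke at near end)
bond 0 →J1  (C1 integral (e out))
bond 1 →I1  (0-jn J1 has e-setter on 0)
bond 3 →R1  (0-jn J1 has e-setter on 0)

β0 →J1
β1 →I1
β2 →Sf1
β3 →R1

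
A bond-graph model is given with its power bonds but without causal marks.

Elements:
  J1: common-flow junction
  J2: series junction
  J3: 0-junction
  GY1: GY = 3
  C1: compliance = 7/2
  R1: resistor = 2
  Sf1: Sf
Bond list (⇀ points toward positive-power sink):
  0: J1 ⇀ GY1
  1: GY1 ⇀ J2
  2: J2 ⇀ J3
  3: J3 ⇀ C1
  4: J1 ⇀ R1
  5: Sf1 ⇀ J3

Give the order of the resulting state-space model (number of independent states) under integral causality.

#5 stroke at Sf1  (Sf1 fixes flow; stroke at Sf1)
#3 stroke at J3  (C1 outputs effort q/C1)
#2 stroke at J2  (0-jn J3 has e-setter on 3)
#1 stroke at GY1  (closing 1-jn rule on J2)
#0 stroke at GY1  (through GY1, causality inverts; strokes same side of GY1)
#4 stroke at J1  (J1 flow already set via bond 0)

1  (C1 all integral)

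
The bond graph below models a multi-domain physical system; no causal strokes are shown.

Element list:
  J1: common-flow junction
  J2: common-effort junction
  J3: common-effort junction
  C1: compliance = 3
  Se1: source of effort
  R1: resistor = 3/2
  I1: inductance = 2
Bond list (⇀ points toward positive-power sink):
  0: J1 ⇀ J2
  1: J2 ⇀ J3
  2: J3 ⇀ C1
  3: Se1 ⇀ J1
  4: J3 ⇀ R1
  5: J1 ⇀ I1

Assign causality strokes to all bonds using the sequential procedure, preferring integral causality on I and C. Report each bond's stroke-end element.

β3 |J1  (Se1 fixes effort; stroke away)
β2 |J3  (C1: C, integral causality)
β1 |J2  (J3 effort already set via bond 2)
β4 |R1  (0-jn J3 has e-setter on 2)
β0 |J1  (J2: bond 1 brought effort, rest push out)
β5 |I1  (J1 needs exactly one f-in)

β0 |J1
β1 |J2
β2 |J3
β3 |J1
β4 |R1
β5 |I1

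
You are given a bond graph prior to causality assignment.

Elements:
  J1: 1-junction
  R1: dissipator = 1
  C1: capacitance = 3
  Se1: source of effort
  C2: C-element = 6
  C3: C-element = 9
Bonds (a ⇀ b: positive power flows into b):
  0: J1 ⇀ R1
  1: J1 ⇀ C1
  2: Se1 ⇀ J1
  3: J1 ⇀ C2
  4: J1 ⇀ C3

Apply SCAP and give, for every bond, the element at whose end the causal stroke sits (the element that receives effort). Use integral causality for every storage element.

bond 2 stroke at J1  (source Se1 imposes e)
bond 1 stroke at J1  (C1 integral (e out))
bond 3 stroke at J1  (C2 integral (e out))
bond 4 stroke at J1  (C3: C, integral causality)
bond 0 stroke at R1  (J1 needs exactly one f-in)

β0 stroke→R1
β1 stroke→J1
β2 stroke→J1
β3 stroke→J1
β4 stroke→J1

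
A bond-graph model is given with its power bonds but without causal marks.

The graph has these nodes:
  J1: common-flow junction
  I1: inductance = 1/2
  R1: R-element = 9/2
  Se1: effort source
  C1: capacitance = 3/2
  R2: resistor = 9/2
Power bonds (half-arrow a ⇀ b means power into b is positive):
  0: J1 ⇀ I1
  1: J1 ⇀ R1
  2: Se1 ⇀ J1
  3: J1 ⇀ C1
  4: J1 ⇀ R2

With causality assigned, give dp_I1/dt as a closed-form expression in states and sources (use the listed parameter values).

dp_I1/dt = E_Se1 - 18*p_I1 - 2*q_C1/3

b2 stroke→J1  (Se1 (Se) sets effort on bond)
b0 stroke→I1  (I1 integral (f out))
b1 stroke→J1  (J1 flow already set via bond 0)
b3 stroke→J1  (common-f at J1 fixed by 0)
b4 stroke→J1  (J1 flow already set via bond 0)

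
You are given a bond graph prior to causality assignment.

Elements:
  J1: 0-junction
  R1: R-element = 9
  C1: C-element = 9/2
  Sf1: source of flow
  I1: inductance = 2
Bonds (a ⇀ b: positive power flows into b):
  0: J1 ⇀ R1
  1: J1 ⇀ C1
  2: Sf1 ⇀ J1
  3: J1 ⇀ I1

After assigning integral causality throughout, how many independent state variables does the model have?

b2 →Sf1  (Sf1 fixes flow; stroke at Sf1)
b1 →J1  (C1: C, integral causality)
b0 →R1  (0-jn J1 has e-setter on 1)
b3 →I1  (common-e at J1 fixed by 1)

2  (C1, I1 all integral)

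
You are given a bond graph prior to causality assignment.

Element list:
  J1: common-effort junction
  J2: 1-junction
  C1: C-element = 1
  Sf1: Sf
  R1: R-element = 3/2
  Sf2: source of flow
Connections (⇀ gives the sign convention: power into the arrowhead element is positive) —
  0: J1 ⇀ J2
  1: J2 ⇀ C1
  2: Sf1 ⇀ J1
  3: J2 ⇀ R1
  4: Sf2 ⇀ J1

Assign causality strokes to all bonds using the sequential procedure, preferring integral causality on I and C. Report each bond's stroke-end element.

β0 →J1
β1 →J2
β2 →Sf1
β3 →J2
β4 →Sf2

bond 2 →Sf1  (Sf1 (Sf) sets flow on bond)
bond 4 →Sf2  (Sf2: flow source, stroke at near end)
bond 0 →J1  (only one effort-in slot at J1)
bond 1 →J2  (J2 flow already set via bond 0)
bond 3 →J2  (J2: bond 0 brought flow, rest push out)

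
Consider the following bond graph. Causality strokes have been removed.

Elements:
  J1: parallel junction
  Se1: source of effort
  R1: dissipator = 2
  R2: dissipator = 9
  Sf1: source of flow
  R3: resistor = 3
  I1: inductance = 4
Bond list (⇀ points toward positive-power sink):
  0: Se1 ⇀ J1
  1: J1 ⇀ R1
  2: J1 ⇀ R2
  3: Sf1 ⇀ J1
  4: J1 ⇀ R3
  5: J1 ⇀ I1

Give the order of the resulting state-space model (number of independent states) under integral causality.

1  (I1 all integral)

bond 0 stroke→J1  (Se1 fixes effort; stroke away)
bond 3 stroke→Sf1  (source Sf1 imposes f)
bond 1 stroke→R1  (J1: bond 0 brought effort, rest push out)
bond 2 stroke→R2  (common-e at J1 fixed by 0)
bond 4 stroke→R3  (common-e at J1 fixed by 0)
bond 5 stroke→I1  (common-e at J1 fixed by 0)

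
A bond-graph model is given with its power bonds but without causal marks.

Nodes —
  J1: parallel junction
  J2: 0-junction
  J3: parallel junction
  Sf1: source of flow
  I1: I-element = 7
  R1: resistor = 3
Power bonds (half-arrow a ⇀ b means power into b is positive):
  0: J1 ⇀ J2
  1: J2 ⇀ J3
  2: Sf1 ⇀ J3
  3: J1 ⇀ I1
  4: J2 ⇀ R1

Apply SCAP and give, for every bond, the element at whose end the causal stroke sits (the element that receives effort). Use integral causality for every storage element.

b0 stroke at J1
b1 stroke at J3
b2 stroke at Sf1
b3 stroke at I1
b4 stroke at J2

b2 stroke at Sf1  (source Sf1 imposes f)
b1 stroke at J3  (only one effort-in slot at J3)
b3 stroke at I1  (prefer integral on I1)
b0 stroke at J1  (only one effort-in slot at J1)
b4 stroke at J2  (only one effort-in slot at J2)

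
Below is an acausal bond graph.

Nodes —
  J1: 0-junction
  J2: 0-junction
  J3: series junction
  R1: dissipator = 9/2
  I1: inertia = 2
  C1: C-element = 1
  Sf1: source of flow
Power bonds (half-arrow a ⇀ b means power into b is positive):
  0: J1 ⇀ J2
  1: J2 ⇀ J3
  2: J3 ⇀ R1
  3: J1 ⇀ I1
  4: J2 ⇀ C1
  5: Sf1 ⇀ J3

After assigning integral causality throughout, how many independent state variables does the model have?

β5 stroke→Sf1  (Sf1 fixes flow; stroke at Sf1)
β1 stroke→J3  (J3: bond 5 brought flow, rest push out)
β2 stroke→J3  (1-jn J3 has f-setter on 5)
β3 stroke→I1  (prefer integral on I1)
β0 stroke→J1  (J1 needs exactly one e-in)
β4 stroke→J2  (J2 needs exactly one e-in)

2  (C1, I1 all integral)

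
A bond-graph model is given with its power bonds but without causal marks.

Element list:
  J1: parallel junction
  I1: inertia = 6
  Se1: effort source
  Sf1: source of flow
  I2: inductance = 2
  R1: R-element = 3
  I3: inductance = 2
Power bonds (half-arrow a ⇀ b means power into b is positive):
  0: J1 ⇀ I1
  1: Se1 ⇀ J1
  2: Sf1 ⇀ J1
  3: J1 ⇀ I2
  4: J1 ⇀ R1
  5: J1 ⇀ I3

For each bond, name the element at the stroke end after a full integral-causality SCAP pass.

b0 |I1
b1 |J1
b2 |Sf1
b3 |I2
b4 |R1
b5 |I3

bond 1 |J1  (Se1 fixes effort; stroke away)
bond 2 |Sf1  (Sf1 fixes flow; stroke at Sf1)
bond 0 |I1  (common-e at J1 fixed by 1)
bond 3 |I2  (0-jn J1 has e-setter on 1)
bond 4 |R1  (common-e at J1 fixed by 1)
bond 5 |I3  (J1 effort already set via bond 1)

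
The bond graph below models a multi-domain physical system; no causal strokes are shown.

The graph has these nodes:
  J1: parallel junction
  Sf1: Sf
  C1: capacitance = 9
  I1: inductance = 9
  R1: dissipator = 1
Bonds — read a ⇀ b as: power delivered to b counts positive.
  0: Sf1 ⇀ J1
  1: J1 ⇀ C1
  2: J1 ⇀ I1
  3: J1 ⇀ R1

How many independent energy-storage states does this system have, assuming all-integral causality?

b0 stroke→Sf1  (source Sf1 imposes f)
b1 stroke→J1  (C1: C, integral causality)
b2 stroke→I1  (J1 effort already set via bond 1)
b3 stroke→R1  (J1: bond 1 brought effort, rest push out)

2  (C1, I1 all integral)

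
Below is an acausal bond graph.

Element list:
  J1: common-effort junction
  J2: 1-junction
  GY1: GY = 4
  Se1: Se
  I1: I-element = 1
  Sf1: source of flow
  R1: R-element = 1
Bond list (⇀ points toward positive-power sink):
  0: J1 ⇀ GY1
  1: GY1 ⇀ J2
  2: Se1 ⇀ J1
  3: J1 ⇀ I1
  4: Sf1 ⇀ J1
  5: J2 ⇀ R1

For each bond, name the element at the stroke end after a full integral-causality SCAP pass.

b0 stroke at GY1
b1 stroke at GY1
b2 stroke at J1
b3 stroke at I1
b4 stroke at Sf1
b5 stroke at J2

bond 2 |J1  (Se1: effort source, stroke at far end)
bond 4 |Sf1  (Sf1: flow source, stroke at near end)
bond 0 |GY1  (0-jn J1 has e-setter on 2)
bond 3 |I1  (common-e at J1 fixed by 2)
bond 1 |GY1  (GY1 both-in/both-out from 0)
bond 5 |J2  (common-f at J2 fixed by 1)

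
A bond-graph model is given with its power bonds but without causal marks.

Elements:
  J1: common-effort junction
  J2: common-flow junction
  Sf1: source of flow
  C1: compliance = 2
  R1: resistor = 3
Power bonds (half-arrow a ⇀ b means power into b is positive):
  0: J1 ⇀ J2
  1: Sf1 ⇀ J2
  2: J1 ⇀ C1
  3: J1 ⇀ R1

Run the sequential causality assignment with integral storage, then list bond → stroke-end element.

#0 →J2
#1 →Sf1
#2 →J1
#3 →R1

β1 stroke→Sf1  (Sf1 fixes flow; stroke at Sf1)
β0 stroke→J2  (J2 flow already set via bond 1)
β2 stroke→J1  (C1 outputs effort q/C1)
β3 stroke→R1  (J1: bond 2 brought effort, rest push out)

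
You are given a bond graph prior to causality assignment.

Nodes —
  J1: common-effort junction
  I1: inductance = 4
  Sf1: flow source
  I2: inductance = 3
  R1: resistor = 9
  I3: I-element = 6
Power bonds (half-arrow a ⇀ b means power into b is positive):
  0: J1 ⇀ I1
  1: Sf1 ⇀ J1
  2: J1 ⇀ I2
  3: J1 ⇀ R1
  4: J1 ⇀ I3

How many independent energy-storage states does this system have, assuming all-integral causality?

β1 |Sf1  (Sf1: flow source, stroke at near end)
β0 |I1  (I1 outputs flow p/I1)
β2 |I2  (I2 outputs flow p/I2)
β4 |I3  (I3: I, integral causality)
β3 |J1  (J1: last free bond brings effort in)

3  (I1, I2, I3 all integral)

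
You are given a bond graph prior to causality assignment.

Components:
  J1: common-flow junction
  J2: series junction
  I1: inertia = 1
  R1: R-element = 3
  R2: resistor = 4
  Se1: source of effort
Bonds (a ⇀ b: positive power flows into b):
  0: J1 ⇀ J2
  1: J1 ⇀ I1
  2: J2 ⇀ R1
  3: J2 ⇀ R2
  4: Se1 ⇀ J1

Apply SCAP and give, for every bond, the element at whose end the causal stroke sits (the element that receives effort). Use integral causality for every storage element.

#0 |J1
#1 |I1
#2 |J2
#3 |J2
#4 |J1

β4 stroke at J1  (Se1 (Se) sets effort on bond)
β1 stroke at I1  (I1: I, integral causality)
β0 stroke at J1  (J1 flow already set via bond 1)
β2 stroke at J2  (J2 flow already set via bond 0)
β3 stroke at J2  (common-f at J2 fixed by 0)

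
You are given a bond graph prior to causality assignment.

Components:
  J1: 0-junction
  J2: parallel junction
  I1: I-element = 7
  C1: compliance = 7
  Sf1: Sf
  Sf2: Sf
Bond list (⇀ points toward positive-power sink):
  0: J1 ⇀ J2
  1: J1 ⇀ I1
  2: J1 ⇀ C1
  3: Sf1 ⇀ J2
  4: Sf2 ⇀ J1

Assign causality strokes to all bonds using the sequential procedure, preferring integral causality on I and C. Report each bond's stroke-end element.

bond 3 |Sf1  (Sf1 (Sf) sets flow on bond)
bond 4 |Sf2  (Sf2 (Sf) sets flow on bond)
bond 0 |J2  (J2 needs exactly one e-in)
bond 1 |I1  (I1: I, integral causality)
bond 2 |J1  (closing 0-jn rule on J1)

bond 0 stroke at J2
bond 1 stroke at I1
bond 2 stroke at J1
bond 3 stroke at Sf1
bond 4 stroke at Sf2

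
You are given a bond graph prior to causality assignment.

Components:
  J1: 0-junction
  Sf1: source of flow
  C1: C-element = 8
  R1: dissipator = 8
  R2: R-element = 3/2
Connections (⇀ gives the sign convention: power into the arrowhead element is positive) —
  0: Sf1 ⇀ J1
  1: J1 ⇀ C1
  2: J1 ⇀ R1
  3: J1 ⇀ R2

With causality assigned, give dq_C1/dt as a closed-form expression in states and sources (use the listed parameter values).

dq_C1/dt = F_Sf1 - 19*q_C1/192

b0 |Sf1  (Sf1 fixes flow; stroke at Sf1)
b1 |J1  (C1 integral (e out))
b2 |R1  (J1: bond 1 brought effort, rest push out)
b3 |R2  (J1: bond 1 brought effort, rest push out)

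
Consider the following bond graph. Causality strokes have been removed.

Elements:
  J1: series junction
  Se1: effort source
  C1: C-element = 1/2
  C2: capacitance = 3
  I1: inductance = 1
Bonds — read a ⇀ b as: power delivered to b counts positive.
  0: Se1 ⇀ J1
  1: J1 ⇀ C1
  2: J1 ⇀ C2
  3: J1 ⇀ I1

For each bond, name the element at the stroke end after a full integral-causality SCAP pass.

b0 |J1
b1 |J1
b2 |J1
b3 |I1

β0 |J1  (Se1 fixes effort; stroke away)
β1 |J1  (C1 integral (e out))
β2 |J1  (prefer integral on C2)
β3 |I1  (only one flow-in slot at J1)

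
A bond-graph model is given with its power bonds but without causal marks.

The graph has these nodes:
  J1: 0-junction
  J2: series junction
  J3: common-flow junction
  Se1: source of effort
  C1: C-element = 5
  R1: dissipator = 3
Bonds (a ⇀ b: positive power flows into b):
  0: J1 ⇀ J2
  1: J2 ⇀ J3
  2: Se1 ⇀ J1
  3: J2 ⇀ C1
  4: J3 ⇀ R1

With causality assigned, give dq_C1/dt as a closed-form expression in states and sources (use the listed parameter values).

#2 →J1  (Se1 fixes effort; stroke away)
#0 →J2  (J1 effort already set via bond 2)
#3 →J2  (C1: C, integral causality)
#1 →J3  (J2: last free bond brings flow in)
#4 →R1  (J3 needs exactly one f-in)

dq_C1/dt = E_Se1/3 - q_C1/15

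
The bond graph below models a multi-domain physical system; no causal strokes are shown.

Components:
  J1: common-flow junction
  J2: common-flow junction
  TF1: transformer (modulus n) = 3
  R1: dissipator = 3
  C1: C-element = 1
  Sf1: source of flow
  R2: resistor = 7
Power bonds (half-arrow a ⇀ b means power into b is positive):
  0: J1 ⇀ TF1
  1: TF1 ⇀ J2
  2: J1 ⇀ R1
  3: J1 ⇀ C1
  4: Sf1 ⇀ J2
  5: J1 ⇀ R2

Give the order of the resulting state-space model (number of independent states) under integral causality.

1  (C1 all integral)

b4 stroke at Sf1  (Sf1 (Sf) sets flow on bond)
b1 stroke at J2  (1-jn J2 has f-setter on 4)
b0 stroke at TF1  (through TF1, causality passes straight; one stroke at TF1)
b2 stroke at J1  (J1: bond 0 brought flow, rest push out)
b3 stroke at J1  (J1: bond 0 brought flow, rest push out)
b5 stroke at J1  (common-f at J1 fixed by 0)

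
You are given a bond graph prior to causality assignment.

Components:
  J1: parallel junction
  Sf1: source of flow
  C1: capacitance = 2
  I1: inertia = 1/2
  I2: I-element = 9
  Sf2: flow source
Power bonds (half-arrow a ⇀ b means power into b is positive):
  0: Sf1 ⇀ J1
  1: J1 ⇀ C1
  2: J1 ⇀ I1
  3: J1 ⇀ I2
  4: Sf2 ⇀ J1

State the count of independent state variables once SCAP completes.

#0 →Sf1  (Sf1 (Sf) sets flow on bond)
#4 →Sf2  (Sf2 (Sf) sets flow on bond)
#1 →J1  (C1: C, integral causality)
#2 →I1  (common-e at J1 fixed by 1)
#3 →I2  (J1: bond 1 brought effort, rest push out)

3  (C1, I1, I2 all integral)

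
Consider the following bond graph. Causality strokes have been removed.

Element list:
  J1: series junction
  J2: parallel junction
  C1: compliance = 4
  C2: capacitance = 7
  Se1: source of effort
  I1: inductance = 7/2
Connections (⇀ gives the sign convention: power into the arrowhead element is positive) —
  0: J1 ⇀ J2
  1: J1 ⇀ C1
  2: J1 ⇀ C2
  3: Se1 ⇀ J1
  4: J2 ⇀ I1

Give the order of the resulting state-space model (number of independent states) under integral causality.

bond 3 |J1  (source Se1 imposes e)
bond 1 |J1  (C1 integral (e out))
bond 2 |J1  (C2: C, integral causality)
bond 0 |J2  (closing 1-jn rule on J1)
bond 4 |I1  (0-jn J2 has e-setter on 0)

3  (C1, C2, I1 all integral)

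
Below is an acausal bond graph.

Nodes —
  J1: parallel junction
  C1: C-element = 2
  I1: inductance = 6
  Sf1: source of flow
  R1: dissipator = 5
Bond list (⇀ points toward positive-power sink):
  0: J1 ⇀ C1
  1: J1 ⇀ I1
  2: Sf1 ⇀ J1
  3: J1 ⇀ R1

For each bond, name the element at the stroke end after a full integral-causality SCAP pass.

β0 stroke→J1
β1 stroke→I1
β2 stroke→Sf1
β3 stroke→R1

#2 |Sf1  (source Sf1 imposes f)
#0 |J1  (prefer integral on C1)
#1 |I1  (0-jn J1 has e-setter on 0)
#3 |R1  (J1: bond 0 brought effort, rest push out)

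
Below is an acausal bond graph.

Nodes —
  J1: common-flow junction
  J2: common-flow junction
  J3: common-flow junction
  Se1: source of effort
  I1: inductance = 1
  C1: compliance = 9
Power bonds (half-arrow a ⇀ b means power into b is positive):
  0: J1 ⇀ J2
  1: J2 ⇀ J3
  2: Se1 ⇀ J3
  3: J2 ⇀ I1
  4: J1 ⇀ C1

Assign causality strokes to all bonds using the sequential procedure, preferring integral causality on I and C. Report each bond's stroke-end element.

β2 stroke at J3  (source Se1 imposes e)
β1 stroke at J2  (J3: last free bond brings flow in)
β3 stroke at I1  (I1: I, integral causality)
β0 stroke at J2  (common-f at J2 fixed by 3)
β4 stroke at J1  (1-jn J1 has f-setter on 0)

#0 |J2
#1 |J2
#2 |J3
#3 |I1
#4 |J1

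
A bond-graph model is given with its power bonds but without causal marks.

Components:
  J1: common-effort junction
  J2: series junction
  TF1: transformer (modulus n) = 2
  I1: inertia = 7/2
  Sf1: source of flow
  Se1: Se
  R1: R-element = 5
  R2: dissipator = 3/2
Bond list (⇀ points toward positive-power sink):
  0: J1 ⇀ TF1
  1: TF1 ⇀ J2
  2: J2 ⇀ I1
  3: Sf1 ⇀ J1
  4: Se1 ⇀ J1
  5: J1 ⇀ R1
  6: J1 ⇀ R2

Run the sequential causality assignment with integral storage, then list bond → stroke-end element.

#0 |TF1
#1 |J2
#2 |I1
#3 |Sf1
#4 |J1
#5 |R1
#6 |R2

#3 →Sf1  (source Sf1 imposes f)
#4 →J1  (source Se1 imposes e)
#0 →TF1  (J1: bond 4 brought effort, rest push out)
#5 →R1  (J1: bond 4 brought effort, rest push out)
#6 →R2  (0-jn J1 has e-setter on 4)
#1 →J2  (through TF1, causality passes straight; one stroke at TF1)
#2 →I1  (J2: last free bond brings flow in)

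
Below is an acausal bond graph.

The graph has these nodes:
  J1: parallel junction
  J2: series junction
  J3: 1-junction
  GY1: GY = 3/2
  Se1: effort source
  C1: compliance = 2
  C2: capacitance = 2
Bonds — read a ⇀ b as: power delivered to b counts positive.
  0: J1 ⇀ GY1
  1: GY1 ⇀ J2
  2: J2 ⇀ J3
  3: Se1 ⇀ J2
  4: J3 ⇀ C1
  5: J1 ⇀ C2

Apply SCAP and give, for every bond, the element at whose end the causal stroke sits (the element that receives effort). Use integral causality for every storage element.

bond 0 stroke→GY1
bond 1 stroke→GY1
bond 2 stroke→J2
bond 3 stroke→J2
bond 4 stroke→J3
bond 5 stroke→J1

b3 stroke at J2  (source Se1 imposes e)
b4 stroke at J3  (C1 integral (e out))
b2 stroke at J2  (only one flow-in slot at J3)
b1 stroke at GY1  (closing 1-jn rule on J2)
b0 stroke at GY1  (GY1 both-in/both-out from 1)
b5 stroke at J1  (closing 0-jn rule on J1)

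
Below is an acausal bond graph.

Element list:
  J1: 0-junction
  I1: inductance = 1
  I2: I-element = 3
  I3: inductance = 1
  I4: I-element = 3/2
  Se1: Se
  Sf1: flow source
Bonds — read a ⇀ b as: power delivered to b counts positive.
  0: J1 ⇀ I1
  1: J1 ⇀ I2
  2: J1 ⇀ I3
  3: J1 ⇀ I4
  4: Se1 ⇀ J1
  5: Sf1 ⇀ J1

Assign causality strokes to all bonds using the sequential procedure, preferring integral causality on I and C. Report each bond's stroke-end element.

b0 →I1
b1 →I2
b2 →I3
b3 →I4
b4 →J1
b5 →Sf1

b4 →J1  (Se1 fixes effort; stroke away)
b5 →Sf1  (source Sf1 imposes f)
b0 →I1  (J1: bond 4 brought effort, rest push out)
b1 →I2  (J1: bond 4 brought effort, rest push out)
b2 →I3  (J1: bond 4 brought effort, rest push out)
b3 →I4  (common-e at J1 fixed by 4)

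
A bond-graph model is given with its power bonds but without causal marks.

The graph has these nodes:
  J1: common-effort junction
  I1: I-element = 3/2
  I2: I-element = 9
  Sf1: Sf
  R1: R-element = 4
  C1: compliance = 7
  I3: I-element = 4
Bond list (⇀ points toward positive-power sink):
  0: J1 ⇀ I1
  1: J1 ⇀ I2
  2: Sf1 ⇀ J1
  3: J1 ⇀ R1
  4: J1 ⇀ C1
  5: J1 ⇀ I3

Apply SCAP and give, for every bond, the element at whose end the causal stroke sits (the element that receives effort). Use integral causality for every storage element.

b0 stroke→I1
b1 stroke→I2
b2 stroke→Sf1
b3 stroke→R1
b4 stroke→J1
b5 stroke→I3

bond 2 |Sf1  (Sf1 fixes flow; stroke at Sf1)
bond 0 |I1  (I1 integral (f out))
bond 1 |I2  (I2: I, integral causality)
bond 4 |J1  (prefer integral on C1)
bond 3 |R1  (0-jn J1 has e-setter on 4)
bond 5 |I3  (common-e at J1 fixed by 4)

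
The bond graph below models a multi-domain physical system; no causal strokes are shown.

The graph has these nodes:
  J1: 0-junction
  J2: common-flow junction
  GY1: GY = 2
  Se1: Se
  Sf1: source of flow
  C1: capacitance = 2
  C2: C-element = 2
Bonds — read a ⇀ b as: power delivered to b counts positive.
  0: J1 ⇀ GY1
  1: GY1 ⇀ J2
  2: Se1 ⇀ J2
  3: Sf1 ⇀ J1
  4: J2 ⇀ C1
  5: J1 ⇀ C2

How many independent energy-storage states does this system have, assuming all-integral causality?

2  (C1, C2 all integral)

β2 →J2  (source Se1 imposes e)
β3 →Sf1  (source Sf1 imposes f)
β4 →J2  (C1 outputs effort q/C1)
β1 →GY1  (only one flow-in slot at J2)
β0 →GY1  (GY1 both-in/both-out from 1)
β5 →J1  (J1: last free bond brings effort in)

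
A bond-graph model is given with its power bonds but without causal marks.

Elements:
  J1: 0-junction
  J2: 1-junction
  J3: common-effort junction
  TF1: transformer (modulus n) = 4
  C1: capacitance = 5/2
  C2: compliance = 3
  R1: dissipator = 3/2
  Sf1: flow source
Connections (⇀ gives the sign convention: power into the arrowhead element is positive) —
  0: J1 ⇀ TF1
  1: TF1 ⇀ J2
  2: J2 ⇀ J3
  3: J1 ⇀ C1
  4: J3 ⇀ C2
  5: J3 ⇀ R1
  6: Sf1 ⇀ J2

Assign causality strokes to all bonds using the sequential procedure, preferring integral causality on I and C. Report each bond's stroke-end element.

b0 stroke at TF1
b1 stroke at J2
b2 stroke at J2
b3 stroke at J1
b4 stroke at J3
b5 stroke at R1
b6 stroke at Sf1

#6 →Sf1  (Sf1 (Sf) sets flow on bond)
#1 →J2  (J2 flow already set via bond 6)
#2 →J2  (J2 flow already set via bond 6)
#0 →TF1  (TF1 one-in-one-out from 1)
#3 →J1  (J1 needs exactly one e-in)
#4 →J3  (C2 outputs effort q/C2)
#5 →R1  (J3 effort already set via bond 4)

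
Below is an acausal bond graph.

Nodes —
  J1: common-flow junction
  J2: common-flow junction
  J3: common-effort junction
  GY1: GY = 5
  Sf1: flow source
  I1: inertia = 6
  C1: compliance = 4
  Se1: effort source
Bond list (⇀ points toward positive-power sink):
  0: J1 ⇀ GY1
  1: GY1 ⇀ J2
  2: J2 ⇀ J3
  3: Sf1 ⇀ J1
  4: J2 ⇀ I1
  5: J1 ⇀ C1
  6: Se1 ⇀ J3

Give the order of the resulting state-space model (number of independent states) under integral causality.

bond 3 |Sf1  (Sf1 (Sf) sets flow on bond)
bond 6 |J3  (source Se1 imposes e)
bond 0 |J1  (J1: bond 3 brought flow, rest push out)
bond 5 |J1  (common-f at J1 fixed by 3)
bond 2 |J2  (0-jn J3 has e-setter on 6)
bond 1 |J2  (through GY1, causality inverts; strokes same side of GY1)
bond 4 |I1  (only one flow-in slot at J2)

2  (C1, I1 all integral)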